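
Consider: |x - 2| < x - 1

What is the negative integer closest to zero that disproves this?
Testing negative integers from -1 downward:
x = -1: LHS = |(-1) - 2| = |-3| = 3, RHS = (-1) - 1 = -2; 3 < -2 — FAILS  ← closest negative counterexample to 0

Answer: x = -1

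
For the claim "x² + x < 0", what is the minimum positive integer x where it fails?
Testing positive integers:
x = 1: LHS = 1² + 1 = 2; 2 < 0 — FAILS  ← smallest positive counterexample

Answer: x = 1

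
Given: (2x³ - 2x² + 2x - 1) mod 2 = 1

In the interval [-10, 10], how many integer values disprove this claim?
For a polynomial with integer coefficients, its value mod 2 depends only on x mod 2, so it suffices to check one representative of each residue class, x = 0, 1:
x = 0: LHS = (2·0³ - 2·0² + 2·0 - 1) mod 2 = (-1) mod 2 = 1; 1 = 1 — holds
x = 1: LHS = (2·1³ - 2·1² + 2·1 - 1) mod 2 = 1 mod 2 = 1; 1 = 1 — holds
The relation holds in every residue class, so the relation holds for every integer in [-10, 10].

No counterexample appears in that range.

Answer: 0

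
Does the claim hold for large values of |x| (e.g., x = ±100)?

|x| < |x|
x = 100: LHS = |100| = 100, RHS = |100| = 100; 100 < 100 — FAILS
x = -100: LHS = |-100| = 100, RHS = |-100| = 100; 100 < 100 — FAILS

Answer: No, fails for both x = 100 and x = -100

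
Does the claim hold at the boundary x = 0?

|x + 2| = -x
x = 0: LHS = |0 + 2| = |2| = 2, RHS = -0 = 0; 2 = 0 — FAILS

The relation fails at x = 0, so x = 0 is a counterexample.

Answer: No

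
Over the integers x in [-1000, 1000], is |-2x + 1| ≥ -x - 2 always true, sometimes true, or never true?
Over all integers in [-1000, 1000], LHS − RHS is smallest at x = 0, where it equals 3:
x = 0: LHS = |-2·0 + 1| = |1| = 1, RHS = -0 - 2 = -2; 1 ≥ -2 — holds
At the ends of the range:
x = -1000: LHS = |-2·(-1000) + 1| = |2001| = 2001, RHS = -(-1000) - 2 = 998; 2001 ≥ 998 — holds
x = 1000: LHS = |-2·1000 + 1| = |-1999| = 1999, RHS = -1000 - 2 = -1002; 1999 ≥ -1002 — holds
Hence LHS − RHS is never negative, i.e. LHS ≥ RHS throughout, so the relation holds for every integer in [-1000, 1000].

No counterexample exists.

Answer: Always true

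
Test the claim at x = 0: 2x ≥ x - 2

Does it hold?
x = 0: LHS = 2·0 = 0, RHS = 0 - 2 = -2; 0 ≥ -2 — holds

The relation is satisfied at x = 0.

Answer: Yes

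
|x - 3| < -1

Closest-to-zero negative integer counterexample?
Testing negative integers from -1 downward:
x = -1: LHS = |(-1) - 3| = |-4| = 4; 4 < -1 — FAILS  ← closest negative counterexample to 0

Answer: x = -1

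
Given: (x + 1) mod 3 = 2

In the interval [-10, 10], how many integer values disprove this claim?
Counterexamples in [-10, 10]: {-10, -9, -7, -6, -4, -3, -1, 0, 2, 3, 5, 6, 8, 9}.

Counting them gives 14 values.

Answer: 14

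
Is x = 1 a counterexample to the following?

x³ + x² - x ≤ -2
Substitute x = 1 into the relation:
x = 1: LHS = 1³ + 1² - 1 = 1; 1 ≤ -2 — FAILS

Since the claim fails at x = 1, this value is a counterexample.

Answer: Yes, x = 1 is a counterexample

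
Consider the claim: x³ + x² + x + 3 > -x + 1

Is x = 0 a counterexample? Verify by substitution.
Substitute x = 0 into the relation:
x = 0: LHS = 0³ + 0² + 0 + 3 = 3, RHS = -0 + 1 = 1; 3 > 1 — holds

The claim holds here, so x = 0 is not a counterexample. (A counterexample exists elsewhere, e.g. x = -1.)

Answer: No, x = 0 is not a counterexample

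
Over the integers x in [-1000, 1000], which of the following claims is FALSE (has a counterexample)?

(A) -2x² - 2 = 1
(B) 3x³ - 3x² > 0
(A) x = 0: LHS = -2·0² - 2 = -2; -2 = 1 — FAILS
(B) x = 0: LHS = 3·0³ - 3·0² = 0; 0 > 0 — FAILS

Answer: Both A and B are false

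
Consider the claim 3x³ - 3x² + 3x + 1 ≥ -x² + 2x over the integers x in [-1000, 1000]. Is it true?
The claim fails at x = -1:
x = -1: LHS = 3·(-1)³ - 3·(-1)² + 3·(-1) + 1 = -8, RHS = -(-1)² + 2·(-1) = -3; -8 ≥ -3 — FAILS

Because a single integer refutes it, the statement is false.

Answer: False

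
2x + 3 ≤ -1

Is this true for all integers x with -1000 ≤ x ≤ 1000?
The claim fails at x = 0:
x = 0: LHS = 2·0 + 3 = 3; 3 ≤ -1 — FAILS

Because a single integer refutes it, the statement is false.

Answer: False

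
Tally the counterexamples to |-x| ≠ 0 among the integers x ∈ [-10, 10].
Counterexamples in [-10, 10]: {0}.

Counting them gives 1 values.

Answer: 1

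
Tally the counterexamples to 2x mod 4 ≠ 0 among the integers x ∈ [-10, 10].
Counterexamples in [-10, 10]: {-10, -8, -6, -4, -2, 0, 2, 4, 6, 8, 10}.

Counting them gives 11 values.

Answer: 11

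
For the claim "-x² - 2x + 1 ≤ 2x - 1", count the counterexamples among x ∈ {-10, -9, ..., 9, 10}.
Counterexamples in [-10, 10]: {-4, -3, -2, -1, 0}.

Counting them gives 5 values.

Answer: 5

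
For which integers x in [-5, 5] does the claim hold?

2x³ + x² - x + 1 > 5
Holds for: {2, 3, 4, 5}
Fails for: {-5, -4, -3, -2, -1, 0, 1}

Answer: {2, 3, 4, 5}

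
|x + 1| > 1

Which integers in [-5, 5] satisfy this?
Holds for: {-5, -4, -3, 1, 2, 3, 4, 5}
Fails for: {-2, -1, 0}

Answer: {-5, -4, -3, 1, 2, 3, 4, 5}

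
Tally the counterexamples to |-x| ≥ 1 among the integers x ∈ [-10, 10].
Counterexamples in [-10, 10]: {0}.

Counting them gives 1 values.

Answer: 1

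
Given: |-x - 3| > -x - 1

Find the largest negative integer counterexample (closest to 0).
Testing negative integers from -1 downward:
x = -1: LHS = |-(-1) - 3| = |-2| = 2, RHS = -(-1) - 1 = 0; 2 > 0 — holds
x = -2: LHS = |-(-2) - 3| = |-1| = 1, RHS = -(-2) - 1 = 1; 1 > 1 — FAILS  ← closest negative counterexample to 0

Answer: x = -2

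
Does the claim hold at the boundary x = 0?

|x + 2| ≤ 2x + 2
x = 0: LHS = |0 + 2| = |2| = 2, RHS = 2·0 + 2 = 2; 2 ≤ 2 — holds

The relation is satisfied at x = 0.

Answer: Yes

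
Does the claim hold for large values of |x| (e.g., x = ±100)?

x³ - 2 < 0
x = 100: LHS = 100³ - 2 = 999998; 999998 < 0 — FAILS
x = -100: LHS = (-100)³ - 2 = -1000002; -1000002 < 0 — holds

Answer: Partially: fails for x = 100, holds for x = -100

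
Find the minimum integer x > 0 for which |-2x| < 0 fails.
Testing positive integers:
x = 1: LHS = |-2·1| = |-2| = 2; 2 < 0 — FAILS  ← smallest positive counterexample

Answer: x = 1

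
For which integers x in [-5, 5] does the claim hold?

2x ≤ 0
Holds for: {-5, -4, -3, -2, -1, 0}
Fails for: {1, 2, 3, 4, 5}

Answer: {-5, -4, -3, -2, -1, 0}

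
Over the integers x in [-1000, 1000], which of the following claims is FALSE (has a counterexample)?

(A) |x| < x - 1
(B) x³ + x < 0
(A) x = 0: LHS = |0| = 0, RHS = 0 - 1 = -1; 0 < -1 — FAILS
(B) x = 0: LHS = 0³ + 0 = 0; 0 < 0 — FAILS

Answer: Both A and B are false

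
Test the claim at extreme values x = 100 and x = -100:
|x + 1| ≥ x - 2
x = 100: LHS = |100 + 1| = |101| = 101, RHS = 100 - 2 = 98; 101 ≥ 98 — holds
x = -100: LHS = |(-100) + 1| = |-99| = 99, RHS = (-100) - 2 = -102; 99 ≥ -102 — holds

Answer: Yes, holds for both x = 100 and x = -100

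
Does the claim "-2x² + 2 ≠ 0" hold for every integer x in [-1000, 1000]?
The claim fails at x = 1:
x = 1: LHS = -2·1² + 2 = 0; 0 ≠ 0 — FAILS

Because a single integer refutes it, the statement is false.

Answer: False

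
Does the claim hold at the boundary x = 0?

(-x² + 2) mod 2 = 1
x = 0: LHS = (-0² + 2) mod 2 = 2 mod 2 = 0; 0 = 1 — FAILS

The relation fails at x = 0, so x = 0 is a counterexample.

Answer: No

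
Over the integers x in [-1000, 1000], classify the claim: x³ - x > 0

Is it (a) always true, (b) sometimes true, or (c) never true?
Holds at x = 2: LHS = 2³ - 2 = 6; 6 > 0 — holds
Fails at x = 0: LHS = 0³ - 0 = 0; 0 > 0 — FAILS
It is satisfied by some integers in the range but not all.

Answer: Sometimes true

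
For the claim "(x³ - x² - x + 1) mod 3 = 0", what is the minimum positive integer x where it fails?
Testing positive integers:
x = 1: LHS = (1³ - 1² - 1 + 1) mod 3 = 0 mod 3 = 0; 0 = 0 — holds
x = 2: LHS = (2³ - 2² - 2 + 1) mod 3 = 3 mod 3 = 0; 0 = 0 — holds
x = 3: LHS = (3³ - 3² - 3 + 1) mod 3 = 16 mod 3 = 1; 1 = 0 — FAILS  ← smallest positive counterexample

Answer: x = 3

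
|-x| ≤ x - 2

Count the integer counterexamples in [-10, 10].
Counterexamples in [-10, 10]: {-10, -9, -8, -7, -6, -5, -4, -3, -2, -1, 0, 1, 2, 3, 4, 5, 6, 7, 8, 9, 10}.

Counting them gives 21 values.

Answer: 21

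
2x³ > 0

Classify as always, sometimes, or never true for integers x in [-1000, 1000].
Holds at x = 1: LHS = 2·1³ = 2; 2 > 0 — holds
Fails at x = 0: LHS = 2·0³ = 0; 0 > 0 — FAILS
It is satisfied by some integers in the range but not all.

Answer: Sometimes true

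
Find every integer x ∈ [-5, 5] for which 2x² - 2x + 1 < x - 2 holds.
Over all integers in [-5, 5], LHS − RHS is smallest at x = 1, where it equals 2:
x = 1: LHS = 2·1² - 2·1 + 1 = 1, RHS = 1 - 2 = -1; 1 < -1 — FAILS
At the ends of the range:
x = -5: LHS = 2·(-5)² - 2·(-5) + 1 = 61, RHS = (-5) - 2 = -7; 61 < -7 — FAILS
x = 5: LHS = 2·5² - 2·5 + 1 = 41, RHS = 5 - 2 = 3; 41 < 3 — FAILS
Hence LHS − RHS is never negative, i.e. LHS ≥ RHS throughout, so the claimed relation (<) fails for every integer in [-5, 5].

Answer: None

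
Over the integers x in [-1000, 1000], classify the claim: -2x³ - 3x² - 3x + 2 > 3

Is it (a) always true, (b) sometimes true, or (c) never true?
Holds at x = -1: LHS = -2·(-1)³ - 3·(-1)² - 3·(-1) + 2 = 4; 4 > 3 — holds
Fails at x = 0: LHS = -2·0³ - 3·0² - 3·0 + 2 = 2; 2 > 3 — FAILS
It is satisfied by some integers in the range but not all.

Answer: Sometimes true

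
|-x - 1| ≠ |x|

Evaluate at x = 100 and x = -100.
x = 100: LHS = |-100 - 1| = |-101| = 101, RHS = |100| = 100; 101 ≠ 100 — holds
x = -100: LHS = |-(-100) - 1| = |99| = 99, RHS = |-100| = 100; 99 ≠ 100 — holds

Answer: Yes, holds for both x = 100 and x = -100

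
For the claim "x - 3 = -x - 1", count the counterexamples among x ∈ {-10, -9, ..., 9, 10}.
Counterexamples in [-10, 10]: {-10, -9, -8, -7, -6, -5, -4, -3, -2, -1, 0, 2, 3, 4, 5, 6, 7, 8, 9, 10}.

Counting them gives 20 values.

Answer: 20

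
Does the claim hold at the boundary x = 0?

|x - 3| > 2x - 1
x = 0: LHS = |0 - 3| = |-3| = 3, RHS = 2·0 - 1 = -1; 3 > -1 — holds

The relation is satisfied at x = 0.

Answer: Yes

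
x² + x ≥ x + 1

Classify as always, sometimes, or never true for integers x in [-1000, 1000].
Holds at x = 1: LHS = 1² + 1 = 2, RHS = 1 + 1 = 2; 2 ≥ 2 — holds
Fails at x = 0: LHS = 0² + 0 = 0, RHS = 0 + 1 = 1; 0 ≥ 1 — FAILS
It is satisfied by some integers in the range but not all.

Answer: Sometimes true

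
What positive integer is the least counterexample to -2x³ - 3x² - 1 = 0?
Testing positive integers:
x = 1: LHS = -2·1³ - 3·1² - 1 = -6; -6 = 0 — FAILS  ← smallest positive counterexample

Answer: x = 1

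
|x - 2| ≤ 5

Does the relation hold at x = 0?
x = 0: LHS = |0 - 2| = |-2| = 2; 2 ≤ 5 — holds

The relation is satisfied at x = 0.

Answer: Yes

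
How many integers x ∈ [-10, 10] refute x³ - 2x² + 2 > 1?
Counterexamples in [-10, 10]: {-10, -9, -8, -7, -6, -5, -4, -3, -2, -1, 1}.

Counting them gives 11 values.

Answer: 11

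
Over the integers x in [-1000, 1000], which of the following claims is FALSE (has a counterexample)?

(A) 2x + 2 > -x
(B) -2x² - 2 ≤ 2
(A) x = -1: LHS = 2·(-1) + 2 = 0, RHS = -(-1) = 1; 0 > 1 — FAILS

(B) Over all integers in [-1000, 1000], LHS − RHS is largest at x = 0, where it equals -4:
x = 0: LHS = -2·0² - 2 = -2; -2 ≤ 2 — holds
At the ends of the range:
x = -1000: LHS = -2·(-1000)² - 2 = -2000002; -2000002 ≤ 2 — holds
x = 1000: LHS = -2·1000² - 2 = -2000002; -2000002 ≤ 2 — holds
Hence LHS − RHS is never positive, i.e. LHS ≤ RHS throughout, so the relation holds for every integer in [-1000, 1000].

Only (A) has a counterexample.

Answer: A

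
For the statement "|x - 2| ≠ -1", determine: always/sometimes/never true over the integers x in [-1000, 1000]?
An absolute value is never negative, so the left side is ≥ 0 for every x, while the right side is -1. Tightest case in [-1000, 1000] is x = 2:
x = 2: LHS = |2 - 2| = |0| = 0; 0 ≠ -1 — holds
Hence LHS − RHS is never 0, i.e. the two sides are never equal, so the relation holds for every integer in [-1000, 1000].

No counterexample exists.

Answer: Always true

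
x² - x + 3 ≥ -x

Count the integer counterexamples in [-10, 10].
Over all integers in [-10, 10], LHS − RHS is smallest at x = 0, where it equals 3:
x = 0: LHS = 0² - 0 + 3 = 3, RHS = -0 = 0; 3 ≥ 0 — holds
At the ends of the range:
x = -10: LHS = (-10)² - (-10) + 3 = 113, RHS = -(-10) = 10; 113 ≥ 10 — holds
x = 10: LHS = 10² - 10 + 3 = 93; 93 ≥ -10 — holds
Hence LHS − RHS is never negative, i.e. LHS ≥ RHS throughout, so the relation holds for every integer in [-10, 10].

No counterexample appears in that range.

Answer: 0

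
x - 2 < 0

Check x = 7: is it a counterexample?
Substitute x = 7 into the relation:
x = 7: LHS = 7 - 2 = 5; 5 < 0 — FAILS

Since the claim fails at x = 7, this value is a counterexample.

Answer: Yes, x = 7 is a counterexample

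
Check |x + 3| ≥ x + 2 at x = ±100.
x = 100: LHS = |100 + 3| = |103| = 103, RHS = 100 + 2 = 102; 103 ≥ 102 — holds
x = -100: LHS = |(-100) + 3| = |-97| = 97, RHS = (-100) + 2 = -98; 97 ≥ -98 — holds

Answer: Yes, holds for both x = 100 and x = -100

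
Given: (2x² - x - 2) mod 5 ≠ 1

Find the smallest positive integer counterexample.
Testing positive integers:
x = 1: LHS = (2·1² - 1 - 2) mod 5 = (-1) mod 5 = 4; 4 ≠ 1 — holds
x = 2: LHS = (2·2² - 2 - 2) mod 5 = 4 mod 5 = 4; 4 ≠ 1 — holds
x = 3: LHS = (2·3² - 3 - 2) mod 5 = 13 mod 5 = 3; 3 ≠ 1 — holds
x = 4: LHS = (2·4² - 4 - 2) mod 5 = 26 mod 5 = 1; 1 ≠ 1 — FAILS  ← smallest positive counterexample

Answer: x = 4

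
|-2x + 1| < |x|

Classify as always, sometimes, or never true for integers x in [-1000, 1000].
Over all integers in [-1000, 1000], LHS − RHS is smallest at x = 1, where it equals 0:
x = 1: LHS = |-2·1 + 1| = |-1| = 1, RHS = |1| = 1; 1 < 1 — FAILS
At the ends of the range:
x = -1000: LHS = |-2·(-1000) + 1| = |2001| = 2001, RHS = |-1000| = 1000; 2001 < 1000 — FAILS
x = 1000: LHS = |-2·1000 + 1| = |-1999| = 1999, RHS = |1000| = 1000; 1999 < 1000 — FAILS
Hence LHS − RHS is never negative, i.e. LHS ≥ RHS throughout, so the claimed relation (<) fails for every integer in [-1000, 1000].

No integer in the range satisfies it.

Answer: Never true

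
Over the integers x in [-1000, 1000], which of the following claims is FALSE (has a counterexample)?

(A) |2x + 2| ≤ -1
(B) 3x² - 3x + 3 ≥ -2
(A) x = 0: LHS = |2·0 + 2| = |2| = 2; 2 ≤ -1 — FAILS

(B) Over all integers in [-1000, 1000], LHS − RHS is smallest at x = 0, where it equals 5:
x = 0: LHS = 3·0² - 3·0 + 3 = 3; 3 ≥ -2 — holds
At the ends of the range:
x = -1000: LHS = 3·(-1000)² - 3·(-1000) + 3 = 3003003; 3003003 ≥ -2 — holds
x = 1000: LHS = 3·1000² - 3·1000 + 3 = 2997003; 2997003 ≥ -2 — holds
Hence LHS − RHS is never negative, i.e. LHS ≥ RHS throughout, so the relation holds for every integer in [-1000, 1000].

Only (A) has a counterexample.

Answer: A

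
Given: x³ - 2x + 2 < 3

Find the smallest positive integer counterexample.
Testing positive integers:
x = 1: LHS = 1³ - 2·1 + 2 = 1; 1 < 3 — holds
x = 2: LHS = 2³ - 2·2 + 2 = 6; 6 < 3 — FAILS  ← smallest positive counterexample

Answer: x = 2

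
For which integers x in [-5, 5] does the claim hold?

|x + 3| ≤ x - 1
Over all integers in [-5, 5], LHS − RHS is smallest at x = 0, where it equals 4:
x = 0: LHS = |0 + 3| = |3| = 3, RHS = 0 - 1 = -1; 3 ≤ -1 — FAILS
At the ends of the range:
x = -5: LHS = |(-5) + 3| = |-2| = 2, RHS = (-5) - 1 = -6; 2 ≤ -6 — FAILS
x = 5: LHS = |5 + 3| = |8| = 8, RHS = 5 - 1 = 4; 8 ≤ 4 — FAILS
Hence LHS − RHS is never zero or negative, i.e. LHS > RHS throughout, so the claimed relation (≤) fails for every integer in [-5, 5].

Answer: None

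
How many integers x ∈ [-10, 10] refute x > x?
Counterexamples in [-10, 10]: {-10, -9, -8, -7, -6, -5, -4, -3, -2, -1, 0, 1, 2, 3, 4, 5, 6, 7, 8, 9, 10}.

Counting them gives 21 values.

Answer: 21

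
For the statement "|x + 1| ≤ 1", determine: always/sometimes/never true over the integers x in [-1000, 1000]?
Holds at x = 0: LHS = |0 + 1| = |1| = 1; 1 ≤ 1 — holds
Fails at x = 1: LHS = |1 + 1| = |2| = 2; 2 ≤ 1 — FAILS
It is satisfied by some integers in the range but not all.

Answer: Sometimes true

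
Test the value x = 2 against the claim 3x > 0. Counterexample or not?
Substitute x = 2 into the relation:
x = 2: LHS = 3·2 = 6; 6 > 0 — holds

The claim holds here, so x = 2 is not a counterexample. (A counterexample exists elsewhere, e.g. x = 0.)

Answer: No, x = 2 is not a counterexample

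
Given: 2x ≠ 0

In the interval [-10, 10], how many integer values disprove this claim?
Counterexamples in [-10, 10]: {0}.

Counting them gives 1 values.

Answer: 1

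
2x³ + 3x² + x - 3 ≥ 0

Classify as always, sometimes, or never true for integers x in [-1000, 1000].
Holds at x = 1: LHS = 2·1³ + 3·1² + 1 - 3 = 3; 3 ≥ 0 — holds
Fails at x = 0: LHS = 2·0³ + 3·0² + 0 - 3 = -3; -3 ≥ 0 — FAILS
It is satisfied by some integers in the range but not all.

Answer: Sometimes true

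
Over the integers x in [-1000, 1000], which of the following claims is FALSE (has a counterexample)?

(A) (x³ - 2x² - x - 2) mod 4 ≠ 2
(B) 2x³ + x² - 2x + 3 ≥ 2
(A) x = 0: LHS = (0³ - 2·0² - 0 - 2) mod 4 = (-2) mod 4 = 2; 2 ≠ 2 — FAILS
(B) x = -2: LHS = 2·(-2)³ + (-2)² - 2·(-2) + 3 = -5; -5 ≥ 2 — FAILS

Answer: Both A and B are false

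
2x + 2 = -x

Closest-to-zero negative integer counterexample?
Testing negative integers from -1 downward:
x = -1: LHS = 2·(-1) + 2 = 0, RHS = -(-1) = 1; 0 = 1 — FAILS  ← closest negative counterexample to 0

Answer: x = -1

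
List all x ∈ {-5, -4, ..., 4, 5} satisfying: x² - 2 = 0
Track d = LHS − RHS over the integers in [-5, 5]. Equality would need d = 0, but d changes sign only between consecutive integers, jumping over 0:
x = -2: LHS = (-2)² - 2 = 2; 2 = 0 — FAILS  (d = 2)
x = -1: LHS = (-1)² - 2 = -1; -1 = 0 — FAILS  (d = -1)
x = 1: LHS = 1² - 2 = -1; -1 = 0 — FAILS  (d = -1)
x = 2: LHS = 2² - 2 = 2; 2 = 0 — FAILS  (d = 2)
Away from these crossings d keeps a constant sign, and checking every integer in [-5, 5] confirms d ≠ 0 throughout. Hence the two sides are never equal, so the claimed relation (=) fails for every integer in [-5, 5].

Answer: None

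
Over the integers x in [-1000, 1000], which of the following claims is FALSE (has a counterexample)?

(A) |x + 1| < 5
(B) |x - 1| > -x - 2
(A) x = 4: LHS = |4 + 1| = |5| = 5; 5 < 5 — FAILS

(B) Over all integers in [-1000, 1000], LHS − RHS is smallest at x = 0, where it equals 3:
x = 0: LHS = |0 - 1| = |-1| = 1, RHS = -0 - 2 = -2; 1 > -2 — holds
At the ends of the range:
x = -1000: LHS = |(-1000) - 1| = |-1001| = 1001, RHS = -(-1000) - 2 = 998; 1001 > 998 — holds
x = 1000: LHS = |1000 - 1| = |999| = 999, RHS = -1000 - 2 = -1002; 999 > -1002 — holds
Hence LHS − RHS is never zero or negative, i.e. LHS > RHS throughout, so the relation holds for every integer in [-1000, 1000].

Only (A) has a counterexample.

Answer: A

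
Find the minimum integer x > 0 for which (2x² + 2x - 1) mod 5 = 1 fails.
Testing positive integers:
x = 1: LHS = (2·1² + 2·1 - 1) mod 5 = 3 mod 5 = 3; 3 = 1 — FAILS  ← smallest positive counterexample

Answer: x = 1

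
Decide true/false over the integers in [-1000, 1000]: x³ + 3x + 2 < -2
The claim fails at x = 0:
x = 0: LHS = 0³ + 3·0 + 2 = 2; 2 < -2 — FAILS

Because a single integer refutes it, the statement is false.

Answer: False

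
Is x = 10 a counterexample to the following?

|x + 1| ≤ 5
Substitute x = 10 into the relation:
x = 10: LHS = |10 + 1| = |11| = 11; 11 ≤ 5 — FAILS

Since the claim fails at x = 10, this value is a counterexample.

Answer: Yes, x = 10 is a counterexample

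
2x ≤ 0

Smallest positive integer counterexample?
Testing positive integers:
x = 1: LHS = 2·1 = 2; 2 ≤ 0 — FAILS  ← smallest positive counterexample

Answer: x = 1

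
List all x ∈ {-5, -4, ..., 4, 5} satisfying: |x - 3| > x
Holds for: {-5, -4, -3, -2, -1, 0, 1}
Fails for: {2, 3, 4, 5}

Answer: {-5, -4, -3, -2, -1, 0, 1}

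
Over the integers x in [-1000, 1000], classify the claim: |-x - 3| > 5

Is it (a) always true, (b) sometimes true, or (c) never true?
Holds at x = 3: LHS = |-3 - 3| = |-6| = 6; 6 > 5 — holds
Fails at x = 0: LHS = |-0 - 3| = |-3| = 3; 3 > 5 — FAILS
It is satisfied by some integers in the range but not all.

Answer: Sometimes true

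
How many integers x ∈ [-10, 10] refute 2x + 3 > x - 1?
Counterexamples in [-10, 10]: {-10, -9, -8, -7, -6, -5, -4}.

Counting them gives 7 values.

Answer: 7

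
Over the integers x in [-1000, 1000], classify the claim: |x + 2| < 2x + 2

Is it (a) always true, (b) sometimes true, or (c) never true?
Holds at x = 1: LHS = |1 + 2| = |3| = 3, RHS = 2·1 + 2 = 4; 3 < 4 — holds
Fails at x = 0: LHS = |0 + 2| = |2| = 2, RHS = 2·0 + 2 = 2; 2 < 2 — FAILS
It is satisfied by some integers in the range but not all.

Answer: Sometimes true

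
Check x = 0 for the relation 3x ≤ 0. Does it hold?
x = 0: LHS = 3·0 = 0; 0 ≤ 0 — holds

The relation is satisfied at x = 0.

Answer: Yes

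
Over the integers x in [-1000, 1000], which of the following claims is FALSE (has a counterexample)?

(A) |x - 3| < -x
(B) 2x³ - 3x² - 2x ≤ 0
(A) x = 0: LHS = |0 - 3| = |-3| = 3, RHS = -0 = 0; 3 < 0 — FAILS
(B) x = 3: LHS = 2·3³ - 3·3² - 2·3 = 21; 21 ≤ 0 — FAILS

Answer: Both A and B are false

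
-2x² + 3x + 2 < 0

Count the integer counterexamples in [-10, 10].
Counterexamples in [-10, 10]: {0, 1, 2}.

Counting them gives 3 values.

Answer: 3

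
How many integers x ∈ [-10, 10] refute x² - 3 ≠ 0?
Track d = LHS − RHS over the integers in [-10, 10]. Equality would need d = 0, but d changes sign only between consecutive integers, jumping over 0:
x = -2: LHS = (-2)² - 3 = 1; 1 ≠ 0 — holds  (d = 1)
x = -1: LHS = (-1)² - 3 = -2; -2 ≠ 0 — holds  (d = -2)
x = 1: LHS = 1² - 3 = -2; -2 ≠ 0 — holds  (d = -2)
x = 2: LHS = 2² - 3 = 1; 1 ≠ 0 — holds  (d = 1)
Away from these crossings d keeps a constant sign, and checking every integer in [-10, 10] confirms d ≠ 0 throughout. Hence the two sides are never equal, so the relation holds for every integer in [-10, 10].

No counterexample appears in that range.

Answer: 0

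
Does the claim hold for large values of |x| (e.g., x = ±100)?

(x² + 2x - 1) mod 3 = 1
x = 100: LHS = (100² + 2·100 - 1) mod 3 = 10199 mod 3 = 2; 2 = 1 — FAILS
x = -100: LHS = ((-100)² + 2·(-100) - 1) mod 3 = 9799 mod 3 = 1; 1 = 1 — holds

Answer: Partially: fails for x = 100, holds for x = -100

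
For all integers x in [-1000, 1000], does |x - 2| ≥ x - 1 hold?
The claim fails at x = 2:
x = 2: LHS = |2 - 2| = |0| = 0, RHS = 2 - 1 = 1; 0 ≥ 1 — FAILS

Because a single integer refutes it, the statement is false.

Answer: False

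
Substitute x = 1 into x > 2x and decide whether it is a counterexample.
Substitute x = 1 into the relation:
x = 1: RHS = 2·1 = 2; 1 > 2 — FAILS

Since the claim fails at x = 1, this value is a counterexample.

Answer: Yes, x = 1 is a counterexample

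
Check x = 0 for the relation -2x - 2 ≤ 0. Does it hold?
x = 0: LHS = -2·0 - 2 = -2; -2 ≤ 0 — holds

The relation is satisfied at x = 0.

Answer: Yes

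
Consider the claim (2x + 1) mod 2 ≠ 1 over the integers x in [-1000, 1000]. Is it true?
The claim fails at x = 0:
x = 0: LHS = (2·0 + 1) mod 2 = 1 mod 2 = 1; 1 ≠ 1 — FAILS

Because a single integer refutes it, the statement is false.

Answer: False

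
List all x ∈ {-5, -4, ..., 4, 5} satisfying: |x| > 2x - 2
Holds for: {-5, -4, -3, -2, -1, 0, 1}
Fails for: {2, 3, 4, 5}

Answer: {-5, -4, -3, -2, -1, 0, 1}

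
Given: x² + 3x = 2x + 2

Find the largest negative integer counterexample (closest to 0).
Testing negative integers from -1 downward:
x = -1: LHS = (-1)² + 3·(-1) = -2, RHS = 2·(-1) + 2 = 0; -2 = 0 — FAILS  ← closest negative counterexample to 0

Answer: x = -1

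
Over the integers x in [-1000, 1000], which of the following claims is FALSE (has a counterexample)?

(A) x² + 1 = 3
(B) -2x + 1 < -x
(A) x = 0: LHS = 0² + 1 = 1; 1 = 3 — FAILS
(B) x = 0: LHS = -2·0 + 1 = 1, RHS = -0 = 0; 1 < 0 — FAILS

Answer: Both A and B are false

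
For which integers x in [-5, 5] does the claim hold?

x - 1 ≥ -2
Holds for: {-1, 0, 1, 2, 3, 4, 5}
Fails for: {-5, -4, -3, -2}

Answer: {-1, 0, 1, 2, 3, 4, 5}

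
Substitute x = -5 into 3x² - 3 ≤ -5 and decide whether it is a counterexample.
Substitute x = -5 into the relation:
x = -5: LHS = 3·(-5)² - 3 = 72; 72 ≤ -5 — FAILS

Since the claim fails at x = -5, this value is a counterexample.

Answer: Yes, x = -5 is a counterexample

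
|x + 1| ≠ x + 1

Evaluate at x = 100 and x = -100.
x = 100: LHS = |100 + 1| = |101| = 101, RHS = 100 + 1 = 101; 101 ≠ 101 — FAILS
x = -100: LHS = |(-100) + 1| = |-99| = 99, RHS = (-100) + 1 = -99; 99 ≠ -99 — holds

Answer: Partially: fails for x = 100, holds for x = -100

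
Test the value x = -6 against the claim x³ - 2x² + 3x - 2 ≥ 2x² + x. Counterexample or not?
Substitute x = -6 into the relation:
x = -6: LHS = (-6)³ - 2·(-6)² + 3·(-6) - 2 = -308, RHS = 2·(-6)² + (-6) = 66; -308 ≥ 66 — FAILS

Since the claim fails at x = -6, this value is a counterexample.

Answer: Yes, x = -6 is a counterexample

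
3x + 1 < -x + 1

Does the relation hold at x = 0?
x = 0: LHS = 3·0 + 1 = 1, RHS = -0 + 1 = 1; 1 < 1 — FAILS

The relation fails at x = 0, so x = 0 is a counterexample.

Answer: No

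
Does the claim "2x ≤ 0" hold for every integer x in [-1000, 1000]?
The claim fails at x = 1:
x = 1: LHS = 2·1 = 2; 2 ≤ 0 — FAILS

Because a single integer refutes it, the statement is false.

Answer: False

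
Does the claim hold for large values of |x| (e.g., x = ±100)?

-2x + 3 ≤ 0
x = 100: LHS = -2·100 + 3 = -197; -197 ≤ 0 — holds
x = -100: LHS = -2·(-100) + 3 = 203; 203 ≤ 0 — FAILS

Answer: Partially: holds for x = 100, fails for x = -100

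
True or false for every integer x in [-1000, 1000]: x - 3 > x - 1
The claim fails at x = 0:
x = 0: LHS = 0 - 3 = -3, RHS = 0 - 1 = -1; -3 > -1 — FAILS

Because a single integer refutes it, the statement is false.

Answer: False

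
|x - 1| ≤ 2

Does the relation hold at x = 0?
x = 0: LHS = |0 - 1| = |-1| = 1; 1 ≤ 2 — holds

The relation is satisfied at x = 0.

Answer: Yes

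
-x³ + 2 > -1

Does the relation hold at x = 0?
x = 0: LHS = -0³ + 2 = 2; 2 > -1 — holds

The relation is satisfied at x = 0.

Answer: Yes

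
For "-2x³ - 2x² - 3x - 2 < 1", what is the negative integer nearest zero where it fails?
Testing negative integers from -1 downward:
x = -1: LHS = -2·(-1)³ - 2·(-1)² - 3·(-1) - 2 = 1; 1 < 1 — FAILS  ← closest negative counterexample to 0

Answer: x = -1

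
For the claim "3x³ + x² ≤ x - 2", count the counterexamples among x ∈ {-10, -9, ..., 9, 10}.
Counterexamples in [-10, 10]: {-1, 0, 1, 2, 3, 4, 5, 6, 7, 8, 9, 10}.

Counting them gives 12 values.

Answer: 12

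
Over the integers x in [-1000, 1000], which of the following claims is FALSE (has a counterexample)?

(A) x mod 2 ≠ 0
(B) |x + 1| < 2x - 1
(A) x = 0: LHS = 0 mod 2 = 0; 0 ≠ 0 — FAILS
(B) x = 0: LHS = |0 + 1| = |1| = 1, RHS = 2·0 - 1 = -1; 1 < -1 — FAILS

Answer: Both A and B are false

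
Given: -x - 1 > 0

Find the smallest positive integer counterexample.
Testing positive integers:
x = 1: LHS = -1 - 1 = -2; -2 > 0 — FAILS  ← smallest positive counterexample

Answer: x = 1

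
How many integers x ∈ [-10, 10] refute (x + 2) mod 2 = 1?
Counterexamples in [-10, 10]: {-10, -8, -6, -4, -2, 0, 2, 4, 6, 8, 10}.

Counting them gives 11 values.

Answer: 11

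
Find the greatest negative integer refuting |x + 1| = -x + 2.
Testing negative integers from -1 downward:
x = -1: LHS = |(-1) + 1| = |0| = 0, RHS = -(-1) + 2 = 3; 0 = 3 — FAILS  ← closest negative counterexample to 0

Answer: x = -1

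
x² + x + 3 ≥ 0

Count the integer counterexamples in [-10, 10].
Over all integers in [-10, 10], LHS − RHS is smallest at x = 0, where it equals 3:
x = 0: LHS = 0² + 0 + 3 = 3; 3 ≥ 0 — holds
At the ends of the range:
x = -10: LHS = (-10)² + (-10) + 3 = 93; 93 ≥ 0 — holds
x = 10: LHS = 10² + 10 + 3 = 113; 113 ≥ 0 — holds
Hence LHS − RHS is never negative, i.e. LHS ≥ RHS throughout, so the relation holds for every integer in [-10, 10].

No counterexample appears in that range.

Answer: 0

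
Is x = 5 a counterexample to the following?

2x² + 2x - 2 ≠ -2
Substitute x = 5 into the relation:
x = 5: LHS = 2·5² + 2·5 - 2 = 58; 58 ≠ -2 — holds

The claim holds here, so x = 5 is not a counterexample. (A counterexample exists elsewhere, e.g. x = 0.)

Answer: No, x = 5 is not a counterexample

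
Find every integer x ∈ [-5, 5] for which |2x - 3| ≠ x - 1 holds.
Holds for: {-5, -4, -3, -2, -1, 0, 1, 3, 4, 5}
Fails for: {2}

Answer: {-5, -4, -3, -2, -1, 0, 1, 3, 4, 5}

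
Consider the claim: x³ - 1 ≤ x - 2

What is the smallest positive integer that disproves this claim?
Testing positive integers:
x = 1: LHS = 1³ - 1 = 0, RHS = 1 - 2 = -1; 0 ≤ -1 — FAILS  ← smallest positive counterexample

Answer: x = 1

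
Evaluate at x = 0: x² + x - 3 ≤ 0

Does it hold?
x = 0: LHS = 0² + 0 - 3 = -3; -3 ≤ 0 — holds

The relation is satisfied at x = 0.

Answer: Yes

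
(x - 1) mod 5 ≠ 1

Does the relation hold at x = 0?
x = 0: LHS = (0 - 1) mod 5 = (-1) mod 5 = 4; 4 ≠ 1 — holds

The relation is satisfied at x = 0.

Answer: Yes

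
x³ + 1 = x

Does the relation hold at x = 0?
x = 0: LHS = 0³ + 1 = 1; 1 = 0 — FAILS

The relation fails at x = 0, so x = 0 is a counterexample.

Answer: No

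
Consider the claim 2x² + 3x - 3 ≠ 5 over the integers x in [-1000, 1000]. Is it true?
Track d = LHS − RHS over the integers in [-1000, 1000]. Equality would need d = 0, but d changes sign only between consecutive integers, jumping over 0:
x = -3: LHS = 2·(-3)² + 3·(-3) - 3 = 6; 6 ≠ 5 — holds  (d = 1)
x = -2: LHS = 2·(-2)² + 3·(-2) - 3 = -1; -1 ≠ 5 — holds  (d = -6)
x = 1: LHS = 2·1² + 3·1 - 3 = 2; 2 ≠ 5 — holds  (d = -3)
x = 2: LHS = 2·2² + 3·2 - 3 = 11; 11 ≠ 5 — holds  (d = 6)
Away from these crossings d keeps a constant sign, and checking every integer in [-1000, 1000] confirms d ≠ 0 throughout. Hence the two sides are never equal, so the relation holds for every integer in [-1000, 1000].

No counterexample exists.

Answer: True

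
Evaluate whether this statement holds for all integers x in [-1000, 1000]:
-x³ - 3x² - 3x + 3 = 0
The claim fails at x = 0:
x = 0: LHS = -0³ - 3·0² - 3·0 + 3 = 3; 3 = 0 — FAILS

Because a single integer refutes it, the statement is false.

Answer: False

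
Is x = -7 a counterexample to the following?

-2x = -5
Substitute x = -7 into the relation:
x = -7: LHS = -2·(-7) = 14; 14 = -5 — FAILS

Since the claim fails at x = -7, this value is a counterexample.

Answer: Yes, x = -7 is a counterexample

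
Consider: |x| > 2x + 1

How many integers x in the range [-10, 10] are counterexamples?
Counterexamples in [-10, 10]: {0, 1, 2, 3, 4, 5, 6, 7, 8, 9, 10}.

Counting them gives 11 values.

Answer: 11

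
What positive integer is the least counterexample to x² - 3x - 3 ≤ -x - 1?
Testing positive integers:
x = 1: LHS = 1² - 3·1 - 3 = -5, RHS = -1 - 1 = -2; -5 ≤ -2 — holds
x = 2: LHS = 2² - 3·2 - 3 = -5, RHS = -2 - 1 = -3; -5 ≤ -3 — holds
x = 3: LHS = 3² - 3·3 - 3 = -3, RHS = -3 - 1 = -4; -3 ≤ -4 — FAILS  ← smallest positive counterexample

Answer: x = 3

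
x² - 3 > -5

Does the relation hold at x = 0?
x = 0: LHS = 0² - 3 = -3; -3 > -5 — holds

The relation is satisfied at x = 0.

Answer: Yes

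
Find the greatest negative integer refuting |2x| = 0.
Testing negative integers from -1 downward:
x = -1: LHS = |2·(-1)| = |-2| = 2; 2 = 0 — FAILS  ← closest negative counterexample to 0

Answer: x = -1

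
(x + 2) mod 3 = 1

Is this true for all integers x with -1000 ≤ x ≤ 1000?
The claim fails at x = 0:
x = 0: LHS = (0 + 2) mod 3 = 2 mod 3 = 2; 2 = 1 — FAILS

Because a single integer refutes it, the statement is false.

Answer: False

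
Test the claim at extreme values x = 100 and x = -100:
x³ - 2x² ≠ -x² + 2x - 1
x = 100: LHS = 100³ - 2·100² = 980000, RHS = -100² + 2·100 - 1 = -9801; 980000 ≠ -9801 — holds
x = -100: LHS = (-100)³ - 2·(-100)² = -1020000, RHS = -(-100)² + 2·(-100) - 1 = -10201; -1020000 ≠ -10201 — holds

Answer: Yes, holds for both x = 100 and x = -100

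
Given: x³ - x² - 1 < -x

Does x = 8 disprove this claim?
Substitute x = 8 into the relation:
x = 8: LHS = 8³ - 8² - 1 = 447; 447 < -8 — FAILS

Since the claim fails at x = 8, this value is a counterexample.

Answer: Yes, x = 8 is a counterexample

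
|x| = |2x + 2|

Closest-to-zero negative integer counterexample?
Testing negative integers from -1 downward:
x = -1: LHS = |-1| = 1, RHS = |2·(-1) + 2| = |0| = 0; 1 = 0 — FAILS  ← closest negative counterexample to 0

Answer: x = -1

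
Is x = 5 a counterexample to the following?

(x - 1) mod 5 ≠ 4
Substitute x = 5 into the relation:
x = 5: LHS = (5 - 1) mod 5 = 4 mod 5 = 4; 4 ≠ 4 — FAILS

Since the claim fails at x = 5, this value is a counterexample.

Answer: Yes, x = 5 is a counterexample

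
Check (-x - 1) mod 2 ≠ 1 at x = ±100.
x = 100: LHS = (-100 - 1) mod 2 = (-101) mod 2 = 1; 1 ≠ 1 — FAILS
x = -100: LHS = (-(-100) - 1) mod 2 = 99 mod 2 = 1; 1 ≠ 1 — FAILS

Answer: No, fails for both x = 100 and x = -100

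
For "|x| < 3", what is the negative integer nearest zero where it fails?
Testing negative integers from -1 downward:
x = -1: LHS = |-1| = 1; 1 < 3 — holds
x = -2: LHS = |-2| = 2; 2 < 3 — holds
x = -3: LHS = |-3| = 3; 3 < 3 — FAILS  ← closest negative counterexample to 0

Answer: x = -3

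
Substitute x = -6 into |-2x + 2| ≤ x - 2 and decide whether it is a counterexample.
Substitute x = -6 into the relation:
x = -6: LHS = |-2·(-6) + 2| = |14| = 14, RHS = (-6) - 2 = -8; 14 ≤ -8 — FAILS

Since the claim fails at x = -6, this value is a counterexample.

Answer: Yes, x = -6 is a counterexample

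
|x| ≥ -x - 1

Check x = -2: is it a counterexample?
Substitute x = -2 into the relation:
x = -2: LHS = |-2| = 2, RHS = -(-2) - 1 = 1; 2 ≥ 1 — holds

The relation holds at x = -2, so it is not a counterexample.

Answer: No, x = -2 is not a counterexample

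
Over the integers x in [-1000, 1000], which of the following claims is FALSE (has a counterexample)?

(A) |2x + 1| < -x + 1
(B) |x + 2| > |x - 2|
(A) x = 0: LHS = |2·0 + 1| = |1| = 1, RHS = -0 + 1 = 1; 1 < 1 — FAILS
(B) x = 0: LHS = |0 + 2| = |2| = 2, RHS = |0 - 2| = |-2| = 2; 2 > 2 — FAILS

Answer: Both A and B are false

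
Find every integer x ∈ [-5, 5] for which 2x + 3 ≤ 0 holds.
Holds for: {-5, -4, -3, -2}
Fails for: {-1, 0, 1, 2, 3, 4, 5}

Answer: {-5, -4, -3, -2}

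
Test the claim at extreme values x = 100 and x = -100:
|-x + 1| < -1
x = 100: LHS = |-100 + 1| = |-99| = 99; 99 < -1 — FAILS
x = -100: LHS = |-(-100) + 1| = |101| = 101; 101 < -1 — FAILS

Answer: No, fails for both x = 100 and x = -100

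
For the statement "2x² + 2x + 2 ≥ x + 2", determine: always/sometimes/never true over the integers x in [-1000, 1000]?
Over all integers in [-1000, 1000], LHS − RHS is smallest at x = 0, where it equals 0:
x = 0: LHS = 2·0² + 2·0 + 2 = 2, RHS = 0 + 2 = 2; 2 ≥ 2 — holds
At the ends of the range:
x = -1000: LHS = 2·(-1000)² + 2·(-1000) + 2 = 1998002, RHS = (-1000) + 2 = -998; 1998002 ≥ -998 — holds
x = 1000: LHS = 2·1000² + 2·1000 + 2 = 2002002, RHS = 1000 + 2 = 1002; 2002002 ≥ 1002 — holds
Hence LHS − RHS is never negative, i.e. LHS ≥ RHS throughout, so the relation holds for every integer in [-1000, 1000].

No counterexample exists.

Answer: Always true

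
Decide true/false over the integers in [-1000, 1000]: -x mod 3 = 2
The claim fails at x = 0:
x = 0: LHS = (-0) mod 3 = 0 mod 3 = 0; 0 = 2 — FAILS

Because a single integer refutes it, the statement is false.

Answer: False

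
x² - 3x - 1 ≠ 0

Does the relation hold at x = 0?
x = 0: LHS = 0² - 3·0 - 1 = -1; -1 ≠ 0 — holds

The relation is satisfied at x = 0.

Answer: Yes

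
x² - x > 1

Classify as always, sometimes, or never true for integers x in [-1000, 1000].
Holds at x = -1: LHS = (-1)² - (-1) = 2; 2 > 1 — holds
Fails at x = 0: LHS = 0² - 0 = 0; 0 > 1 — FAILS
It is satisfied by some integers in the range but not all.

Answer: Sometimes true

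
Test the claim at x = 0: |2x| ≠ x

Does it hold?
x = 0: LHS = |2·0| = |0| = 0; 0 ≠ 0 — FAILS

The relation fails at x = 0, so x = 0 is a counterexample.

Answer: No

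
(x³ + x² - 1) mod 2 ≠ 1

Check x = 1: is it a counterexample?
Substitute x = 1 into the relation:
x = 1: LHS = (1³ + 1² - 1) mod 2 = 1 mod 2 = 1; 1 ≠ 1 — FAILS

Since the claim fails at x = 1, this value is a counterexample.

Answer: Yes, x = 1 is a counterexample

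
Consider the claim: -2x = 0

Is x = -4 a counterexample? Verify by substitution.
Substitute x = -4 into the relation:
x = -4: LHS = -2·(-4) = 8; 8 = 0 — FAILS

Since the claim fails at x = -4, this value is a counterexample.

Answer: Yes, x = -4 is a counterexample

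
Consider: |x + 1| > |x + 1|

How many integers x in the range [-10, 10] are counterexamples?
Counterexamples in [-10, 10]: {-10, -9, -8, -7, -6, -5, -4, -3, -2, -1, 0, 1, 2, 3, 4, 5, 6, 7, 8, 9, 10}.

Counting them gives 21 values.

Answer: 21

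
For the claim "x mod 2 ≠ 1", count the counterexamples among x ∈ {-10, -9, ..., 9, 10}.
Counterexamples in [-10, 10]: {-9, -7, -5, -3, -1, 1, 3, 5, 7, 9}.

Counting them gives 10 values.

Answer: 10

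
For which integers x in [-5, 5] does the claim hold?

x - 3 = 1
Holds for: {4}
Fails for: {-5, -4, -3, -2, -1, 0, 1, 2, 3, 5}

Answer: {4}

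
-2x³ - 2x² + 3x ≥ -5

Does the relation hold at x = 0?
x = 0: LHS = -2·0³ - 2·0² + 3·0 = 0; 0 ≥ -5 — holds

The relation is satisfied at x = 0.

Answer: Yes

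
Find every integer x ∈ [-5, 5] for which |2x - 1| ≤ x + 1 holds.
Holds for: {0, 1, 2}
Fails for: {-5, -4, -3, -2, -1, 3, 4, 5}

Answer: {0, 1, 2}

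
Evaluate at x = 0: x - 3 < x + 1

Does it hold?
x = 0: LHS = 0 - 3 = -3, RHS = 0 + 1 = 1; -3 < 1 — holds

The relation is satisfied at x = 0.

Answer: Yes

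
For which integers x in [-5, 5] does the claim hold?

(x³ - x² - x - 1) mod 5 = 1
Holds for: {-3, 2}
Fails for: {-5, -4, -2, -1, 0, 1, 3, 4, 5}

Answer: {-3, 2}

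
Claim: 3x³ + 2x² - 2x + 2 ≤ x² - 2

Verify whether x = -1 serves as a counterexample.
Substitute x = -1 into the relation:
x = -1: LHS = 3·(-1)³ + 2·(-1)² - 2·(-1) + 2 = 3, RHS = (-1)² - 2 = -1; 3 ≤ -1 — FAILS

Since the claim fails at x = -1, this value is a counterexample.

Answer: Yes, x = -1 is a counterexample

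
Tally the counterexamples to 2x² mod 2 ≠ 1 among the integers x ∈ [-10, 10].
For a polynomial with integer coefficients, its value mod 2 depends only on x mod 2, so it suffices to check one representative of each residue class, x = 0, 1:
x = 0: LHS = (2·0²) mod 2 = 0 mod 2 = 0; 0 ≠ 1 — holds
x = 1: LHS = (2·1²) mod 2 = 2 mod 2 = 0; 0 ≠ 1 — holds
The relation holds in every residue class, so the relation holds for every integer in [-10, 10].

No counterexample appears in that range.

Answer: 0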